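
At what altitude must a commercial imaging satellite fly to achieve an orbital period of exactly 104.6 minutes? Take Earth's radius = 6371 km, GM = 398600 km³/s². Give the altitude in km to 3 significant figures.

983 km

T = 104.6 min = 6276.0 s.
From T = 2π√(a³/μ): a = (μ T²/4π²)^(1/3) = (398600 × 6276.0² / 4π²)^(1/3) = 7354 km.
Altitude h = a − R = 7354 − 6371 = 983 km.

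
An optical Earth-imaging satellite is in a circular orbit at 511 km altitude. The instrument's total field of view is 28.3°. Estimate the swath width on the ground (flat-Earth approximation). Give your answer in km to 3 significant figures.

Half-angle = 28.3°/2 = 14.15°.
Swath width ≈ 2h·tan(θ/2) = 2 × 511 × tan(14.15°) = 257.7 km.

258 km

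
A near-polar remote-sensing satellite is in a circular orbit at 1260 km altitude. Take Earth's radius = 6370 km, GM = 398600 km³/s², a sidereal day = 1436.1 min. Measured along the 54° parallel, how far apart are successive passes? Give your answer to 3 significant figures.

Semi-major axis a = 6370 + 1260 = 7630 km. Period T = 2π√(a³/μ) = 2π√(7630³/398600) = 6632.8 s = 110.55 min.
Node shift per orbit = (6632.8/86166) × 360° = 27.71°.
Equatorial spacing = 27.71 × 111.2 km/° = 3081 km.
At 54° latitude, spacing = 3081 × cos(54°) = 1811 km.

1810 km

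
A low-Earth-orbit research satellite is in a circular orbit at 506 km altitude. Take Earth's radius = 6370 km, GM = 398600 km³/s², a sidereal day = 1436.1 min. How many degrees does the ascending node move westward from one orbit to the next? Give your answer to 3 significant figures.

23.7°

Semi-major axis a = 6370 + 506 = 6876 km. Period T = 2π√(a³/μ) = 2π√(6876³/398600) = 5674.3 s = 94.57 min.
During one orbit Earth rotates (5674.3 / 86166) × 360° = 23.71°.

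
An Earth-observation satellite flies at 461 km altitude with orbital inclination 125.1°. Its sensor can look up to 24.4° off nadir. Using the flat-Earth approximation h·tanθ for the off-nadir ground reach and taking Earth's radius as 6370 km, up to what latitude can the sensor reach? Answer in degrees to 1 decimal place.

56.8°

Retrograde orbit: the ground track reaches ±(180° − i) = ±(180 − 125.1) = ±54.9°.
Sensor half-swath on the ground ≈ 461·tan(24.4°) = 209 km = 1.88° of latitude.
Maximum observable latitude ≈ 54.9 + 1.88 = 56.8°.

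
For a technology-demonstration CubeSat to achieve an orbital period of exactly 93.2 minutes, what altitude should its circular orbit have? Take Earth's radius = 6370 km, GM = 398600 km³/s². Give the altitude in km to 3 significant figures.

439 km

T = 93.2 min = 5592.0 s.
From T = 2π√(a³/μ): a = (μ T²/4π²)^(1/3) = (398600 × 5592.0² / 4π²)^(1/3) = 6809 km.
Altitude h = a − R = 6809 − 6370 = 439 km.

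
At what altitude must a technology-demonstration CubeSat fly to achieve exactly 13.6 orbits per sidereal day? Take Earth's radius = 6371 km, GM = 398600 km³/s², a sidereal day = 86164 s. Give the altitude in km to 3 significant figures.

1030 km

Required period T = 86164 / 13.6 = 6335.6 s.
From T = 2π√(a³/μ): a = (μ T²/4π²)^(1/3) = (398600 × 6335.6² / 4π²)^(1/3) = 7400 km.
Altitude h = a − R = 7400 − 6371 = 1029 km.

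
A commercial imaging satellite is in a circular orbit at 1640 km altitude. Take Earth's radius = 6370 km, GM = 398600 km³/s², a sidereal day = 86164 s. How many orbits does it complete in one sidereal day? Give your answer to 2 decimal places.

Semi-major axis a = 6370 + 1640 = 8010 km. Period T = 2π√(a³/μ) = 2π√(8010³/398600) = 7134.4 s = 118.91 min.
Orbits per sidereal day = 86164 / 7134.4 = 12.077.

12.08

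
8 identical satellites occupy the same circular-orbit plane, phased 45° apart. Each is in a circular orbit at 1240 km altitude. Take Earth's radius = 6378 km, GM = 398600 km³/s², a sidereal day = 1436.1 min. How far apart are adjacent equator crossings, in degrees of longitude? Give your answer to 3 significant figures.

3.46°

Semi-major axis a = 6378 + 1240 = 7618 km. Period T = 2π√(a³/μ) = 2π√(7618³/398600) = 6617.2 s = 110.29 min.
Single-satellite node shift = (6617.2/86166) × 360° = 27.65°.
With 8 satellites evenly phased, successive equator crossings are 27.65/8 = 3.456° apart.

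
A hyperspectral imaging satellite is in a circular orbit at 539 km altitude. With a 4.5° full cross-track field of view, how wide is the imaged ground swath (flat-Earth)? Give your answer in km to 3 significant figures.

Half-angle = 4.5°/2 = 2.25°.
Swath width ≈ 2h·tan(θ/2) = 2 × 539 × tan(2.25°) = 42.4 km.

42.4 km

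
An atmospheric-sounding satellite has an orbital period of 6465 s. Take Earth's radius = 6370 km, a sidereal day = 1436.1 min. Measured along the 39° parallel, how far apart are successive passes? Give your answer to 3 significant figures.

2330 km

Node shift per orbit = (6465.0/86166) × 360° = 27.01°.
Equatorial spacing = 27.01 × 111.2 km/° = 3003 km.
At 39° latitude, spacing = 3003 × cos(39°) = 2334 km.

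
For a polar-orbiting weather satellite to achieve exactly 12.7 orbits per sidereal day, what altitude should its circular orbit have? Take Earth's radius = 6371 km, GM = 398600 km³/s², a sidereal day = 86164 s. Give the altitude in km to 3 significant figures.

Required period T = 86164 / 12.7 = 6784.6 s.
From T = 2π√(a³/μ): a = (μ T²/4π²)^(1/3) = (398600 × 6784.6² / 4π²)^(1/3) = 7746 km.
Altitude h = a − R = 7746 − 6371 = 1375 km.

1370 km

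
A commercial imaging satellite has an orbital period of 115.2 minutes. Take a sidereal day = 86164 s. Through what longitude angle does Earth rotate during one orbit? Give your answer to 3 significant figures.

28.9°

T = 115.2 min = 6912.0 s.
During one orbit Earth rotates (6912.0 / 86164) × 360° = 28.88°.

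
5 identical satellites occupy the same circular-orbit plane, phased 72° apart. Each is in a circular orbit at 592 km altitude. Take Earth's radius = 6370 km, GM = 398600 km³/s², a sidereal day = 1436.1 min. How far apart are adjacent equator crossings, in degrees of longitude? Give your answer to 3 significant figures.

4.83°

Semi-major axis a = 6370 + 592 = 6962 km. Period T = 2π√(a³/μ) = 2π√(6962³/398600) = 5781.1 s = 96.35 min.
Single-satellite node shift = (5781.1/86166) × 360° = 24.15°.
With 5 satellites evenly phased, successive equator crossings are 24.15/5 = 4.831° apart.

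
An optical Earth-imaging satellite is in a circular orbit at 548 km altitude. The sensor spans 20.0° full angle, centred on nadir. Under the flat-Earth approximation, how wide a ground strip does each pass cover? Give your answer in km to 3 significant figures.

193 km

Half-angle = 20.0°/2 = 10°.
Swath width ≈ 2h·tan(θ/2) = 2 × 548 × tan(10°) = 193.3 km.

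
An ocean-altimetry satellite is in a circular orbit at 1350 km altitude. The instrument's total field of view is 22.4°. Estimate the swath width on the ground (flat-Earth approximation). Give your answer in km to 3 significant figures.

535 km

Half-angle = 22.4°/2 = 11.2°.
Swath width ≈ 2h·tan(θ/2) = 2 × 1350 × tan(11.2°) = 534.6 km.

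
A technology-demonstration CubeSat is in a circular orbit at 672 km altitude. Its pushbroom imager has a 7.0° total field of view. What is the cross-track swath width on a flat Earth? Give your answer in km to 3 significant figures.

Half-angle = 7.0°/2 = 3.5°.
Swath width ≈ 2h·tan(θ/2) = 2 × 672 × tan(3.5°) = 82.2 km.

82.2 km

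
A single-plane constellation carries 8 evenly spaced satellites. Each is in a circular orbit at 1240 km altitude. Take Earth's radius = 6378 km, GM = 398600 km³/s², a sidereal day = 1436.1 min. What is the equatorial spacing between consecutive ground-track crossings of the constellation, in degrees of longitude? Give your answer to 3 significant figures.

3.46°

Semi-major axis a = 6378 + 1240 = 7618 km. Period T = 2π√(a³/μ) = 2π√(7618³/398600) = 6617.2 s = 110.29 min.
Single-satellite node shift = (6617.2/86166) × 360° = 27.65°.
With 8 satellites evenly phased, successive equator crossings are 27.65/8 = 3.456° apart.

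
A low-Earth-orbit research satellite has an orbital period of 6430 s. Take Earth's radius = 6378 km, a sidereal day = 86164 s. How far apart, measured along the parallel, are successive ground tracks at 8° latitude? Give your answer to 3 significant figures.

Node shift per orbit = (6430.0/86164) × 360° = 26.87°.
Equatorial spacing = 26.87 × 111.3 km/° = 2991 km.
At 8° latitude, spacing = 2991 × cos(8°) = 2961 km.

2960 km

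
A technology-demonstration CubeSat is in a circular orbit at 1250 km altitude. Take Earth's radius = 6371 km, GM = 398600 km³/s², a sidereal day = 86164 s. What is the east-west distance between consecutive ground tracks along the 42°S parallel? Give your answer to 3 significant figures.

Semi-major axis a = 6371 + 1250 = 7621 km. Period T = 2π√(a³/μ) = 2π√(7621³/398600) = 6621.1 s = 110.35 min.
Node shift per orbit = (6621.1/86164) × 360° = 27.66°.
Equatorial spacing = 27.66 × 111.2 km/° = 3076 km.
At 42° latitude, spacing = 3076 × cos(42°) = 2286 km.

2290 km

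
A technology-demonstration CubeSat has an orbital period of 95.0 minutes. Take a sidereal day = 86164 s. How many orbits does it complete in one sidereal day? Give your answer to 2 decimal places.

T = 95.0 min = 5700.0 s.
Orbits per sidereal day = 86164 / 5700.0 = 15.116.

15.12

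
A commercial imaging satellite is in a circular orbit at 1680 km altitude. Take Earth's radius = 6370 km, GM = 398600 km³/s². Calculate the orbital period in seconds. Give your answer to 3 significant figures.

Semi-major axis a = 6370 + 1680 = 8050 km. Period T = 2π√(a³/μ) = 2π√(8050³/398600) = 7187.9 s = 119.80 min.

7190 seconds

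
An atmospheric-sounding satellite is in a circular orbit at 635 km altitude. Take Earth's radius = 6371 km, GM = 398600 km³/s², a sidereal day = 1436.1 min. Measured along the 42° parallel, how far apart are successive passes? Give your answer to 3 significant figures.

Semi-major axis a = 6371 + 635 = 7006 km. Period T = 2π√(a³/μ) = 2π√(7006³/398600) = 5836.0 s = 97.27 min.
Node shift per orbit = (5836.0/86166) × 360° = 24.38°.
Equatorial spacing = 24.38 × 111.2 km/° = 2711 km.
At 42° latitude, spacing = 2711 × cos(42°) = 2015 km.

2010 km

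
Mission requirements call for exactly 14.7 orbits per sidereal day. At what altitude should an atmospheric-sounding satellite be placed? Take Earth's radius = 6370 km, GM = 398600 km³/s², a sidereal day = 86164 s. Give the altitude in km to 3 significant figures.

Required period T = 86164 / 14.7 = 5861.5 s.
From T = 2π√(a³/μ): a = (μ T²/4π²)^(1/3) = (398600 × 5861.5² / 4π²)^(1/3) = 7026 km.
Altitude h = a − R = 7026 − 6370 = 656 km.

656 km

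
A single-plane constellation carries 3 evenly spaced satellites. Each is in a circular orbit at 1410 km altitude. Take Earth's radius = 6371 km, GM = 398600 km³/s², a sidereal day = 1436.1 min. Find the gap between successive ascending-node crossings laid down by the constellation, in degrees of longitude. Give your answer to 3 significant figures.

9.51°

Semi-major axis a = 6371 + 1410 = 7781 km. Period T = 2π√(a³/μ) = 2π√(7781³/398600) = 6830.7 s = 113.84 min.
Single-satellite node shift = (6830.7/86166) × 360° = 28.54°.
With 3 satellites evenly phased, successive equator crossings are 28.54/3 = 9.513° apart.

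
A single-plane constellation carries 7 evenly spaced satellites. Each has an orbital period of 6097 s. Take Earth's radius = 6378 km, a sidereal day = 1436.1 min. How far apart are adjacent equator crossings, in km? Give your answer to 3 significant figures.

405 km

Single-satellite node shift = (6097.0/86166) × 360° = 25.47°.
With 7 satellites evenly phased, successive equator crossings are 25.47/7 = 3.639° apart.
That is 3.639 × 111.3 = 405 km at the equator.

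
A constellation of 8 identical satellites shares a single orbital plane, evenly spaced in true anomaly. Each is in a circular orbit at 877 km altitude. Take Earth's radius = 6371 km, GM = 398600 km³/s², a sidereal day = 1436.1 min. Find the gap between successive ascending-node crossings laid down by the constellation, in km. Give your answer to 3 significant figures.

Semi-major axis a = 6371 + 877 = 7248 km. Period T = 2π√(a³/μ) = 2π√(7248³/398600) = 6141.0 s = 102.35 min.
Single-satellite node shift = (6141.0/86166) × 360° = 25.66°.
With 8 satellites evenly phased, successive equator crossings are 25.66/8 = 3.207° apart.
That is 3.207 × 111.2 = 357 km at the equator.

357 km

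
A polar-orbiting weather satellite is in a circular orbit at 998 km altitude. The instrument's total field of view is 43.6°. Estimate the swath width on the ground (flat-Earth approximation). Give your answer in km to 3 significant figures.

Half-angle = 43.6°/2 = 21.8°.
Swath width ≈ 2h·tan(θ/2) = 2 × 998 × tan(21.8°) = 798.3 km.

798 km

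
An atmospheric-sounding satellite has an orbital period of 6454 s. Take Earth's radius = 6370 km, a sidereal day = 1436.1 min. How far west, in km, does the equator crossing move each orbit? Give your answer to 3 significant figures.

During one orbit Earth rotates (6454.0 / 86166) × 360° = 26.96°.
At the equator that is 26.96° × (2π·6370/360) km/° = 26.96 × 111.2 = 2998 km.

3000 km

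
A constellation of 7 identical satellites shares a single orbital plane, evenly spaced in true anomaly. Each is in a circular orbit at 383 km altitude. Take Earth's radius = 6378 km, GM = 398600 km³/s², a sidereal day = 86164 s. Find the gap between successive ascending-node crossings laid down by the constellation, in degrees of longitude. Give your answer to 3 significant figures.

Semi-major axis a = 6378 + 383 = 6761 km. Period T = 2π√(a³/μ) = 2π√(6761³/398600) = 5532.6 s = 92.21 min.
Single-satellite node shift = (5532.6/86164) × 360° = 23.12°.
With 7 satellites evenly phased, successive equator crossings are 23.12/7 = 3.302° apart.

3.30°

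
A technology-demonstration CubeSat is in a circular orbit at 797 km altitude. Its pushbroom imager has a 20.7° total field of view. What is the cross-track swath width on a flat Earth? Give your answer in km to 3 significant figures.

Half-angle = 20.7°/2 = 10.35°.
Swath width ≈ 2h·tan(θ/2) = 2 × 797 × tan(10.35°) = 291.1 km.

291 km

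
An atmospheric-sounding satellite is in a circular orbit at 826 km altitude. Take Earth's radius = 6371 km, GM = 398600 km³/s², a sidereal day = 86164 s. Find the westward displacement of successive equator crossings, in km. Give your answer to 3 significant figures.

Semi-major axis a = 6371 + 826 = 7197 km. Period T = 2π√(a³/μ) = 2π√(7197³/398600) = 6076.3 s = 101.27 min.
During one orbit Earth rotates (6076.3 / 86164) × 360° = 25.39°.
At the equator that is 25.39° × (2π·6371/360) km/° = 25.39 × 111.2 = 2823 km.

2820 km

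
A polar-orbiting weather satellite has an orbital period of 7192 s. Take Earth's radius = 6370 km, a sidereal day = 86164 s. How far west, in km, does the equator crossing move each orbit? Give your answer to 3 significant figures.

3340 km

During one orbit Earth rotates (7192.0 / 86164) × 360° = 30.05°.
At the equator that is 30.05° × (2π·6370/360) km/° = 30.05 × 111.2 = 3341 km.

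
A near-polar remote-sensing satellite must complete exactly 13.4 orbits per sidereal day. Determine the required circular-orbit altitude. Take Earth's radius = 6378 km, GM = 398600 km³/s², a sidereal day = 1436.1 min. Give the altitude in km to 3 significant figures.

Required period T = 86166 / 13.4 = 6430.3 s.
From T = 2π√(a³/μ): a = (μ T²/4π²)^(1/3) = (398600 × 6430.3² / 4π²)^(1/3) = 7474 km.
Altitude h = a − R = 7474 − 6378 = 1096 km.

1100 km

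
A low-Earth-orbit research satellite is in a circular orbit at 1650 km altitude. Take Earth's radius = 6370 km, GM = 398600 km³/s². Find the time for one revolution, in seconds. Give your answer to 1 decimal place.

Semi-major axis a = 6370 + 1650 = 8020 km. Period T = 2π√(a³/μ) = 2π√(8020³/398600) = 7147.8 s = 119.13 min.

7147.8 seconds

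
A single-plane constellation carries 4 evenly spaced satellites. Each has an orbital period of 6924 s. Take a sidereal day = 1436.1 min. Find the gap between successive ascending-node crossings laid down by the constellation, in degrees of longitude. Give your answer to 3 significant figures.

Single-satellite node shift = (6924.0/86166) × 360° = 28.93°.
With 4 satellites evenly phased, successive equator crossings are 28.93/4 = 7.232° apart.

7.23°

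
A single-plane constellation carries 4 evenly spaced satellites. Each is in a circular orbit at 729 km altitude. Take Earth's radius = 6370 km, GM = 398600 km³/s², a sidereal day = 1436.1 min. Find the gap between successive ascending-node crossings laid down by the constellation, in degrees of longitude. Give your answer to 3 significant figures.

Semi-major axis a = 6370 + 729 = 7099 km. Period T = 2π√(a³/μ) = 2π√(7099³/398600) = 5952.6 s = 99.21 min.
Single-satellite node shift = (5952.6/86166) × 360° = 24.87°.
With 4 satellites evenly phased, successive equator crossings are 24.87/4 = 6.217° apart.

6.22°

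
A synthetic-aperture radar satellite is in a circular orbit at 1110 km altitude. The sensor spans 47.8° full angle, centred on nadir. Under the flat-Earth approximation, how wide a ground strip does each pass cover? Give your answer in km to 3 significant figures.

984 km

Half-angle = 47.8°/2 = 23.9°.
Swath width ≈ 2h·tan(θ/2) = 2 × 1110 × tan(23.9°) = 983.8 km.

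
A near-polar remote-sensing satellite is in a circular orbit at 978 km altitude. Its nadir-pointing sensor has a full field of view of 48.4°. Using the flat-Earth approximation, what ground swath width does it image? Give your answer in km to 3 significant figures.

879 km

Half-angle = 48.4°/2 = 24.2°.
Swath width ≈ 2h·tan(θ/2) = 2 × 978 × tan(24.2°) = 879.1 km.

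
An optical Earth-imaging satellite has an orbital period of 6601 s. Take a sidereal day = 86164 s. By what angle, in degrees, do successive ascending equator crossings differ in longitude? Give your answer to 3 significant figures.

27.6°

During one orbit Earth rotates (6601.0 / 86164) × 360° = 27.58°.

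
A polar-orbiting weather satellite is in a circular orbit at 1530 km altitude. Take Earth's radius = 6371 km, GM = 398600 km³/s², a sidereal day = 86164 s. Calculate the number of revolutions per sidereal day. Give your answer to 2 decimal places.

Semi-major axis a = 6371 + 1530 = 7901 km. Period T = 2π√(a³/μ) = 2π√(7901³/398600) = 6989.3 s = 116.49 min.
Orbits per sidereal day = 86164 / 6989.3 = 12.328.

12.33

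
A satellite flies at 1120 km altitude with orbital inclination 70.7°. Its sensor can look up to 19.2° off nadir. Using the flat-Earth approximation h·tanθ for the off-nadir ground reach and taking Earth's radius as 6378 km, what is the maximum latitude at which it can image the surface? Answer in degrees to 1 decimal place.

For a prograde orbit the ground track reaches latitude ±i = ±70.7°.
Sensor half-swath on the ground ≈ 1120·tan(19.2°) = 390 km = 3.50° of latitude.
Maximum observable latitude ≈ 70.7 + 3.50 = 74.2°.

74.2°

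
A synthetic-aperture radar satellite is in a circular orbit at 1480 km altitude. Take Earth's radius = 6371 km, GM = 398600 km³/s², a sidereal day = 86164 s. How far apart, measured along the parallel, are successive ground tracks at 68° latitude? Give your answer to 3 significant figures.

1200 km

Semi-major axis a = 6371 + 1480 = 7851 km. Period T = 2π√(a³/μ) = 2π√(7851³/398600) = 6923.1 s = 115.38 min.
Node shift per orbit = (6923.1/86164) × 360° = 28.93°.
Equatorial spacing = 28.93 × 111.2 km/° = 3216 km.
At 68° latitude, spacing = 3216 × cos(68°) = 1205 km.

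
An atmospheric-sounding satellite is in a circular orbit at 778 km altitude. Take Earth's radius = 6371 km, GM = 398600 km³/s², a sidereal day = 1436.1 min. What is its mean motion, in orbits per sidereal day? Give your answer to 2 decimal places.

14.32

Semi-major axis a = 6371 + 778 = 7149 km. Period T = 2π√(a³/μ) = 2π√(7149³/398600) = 6015.6 s = 100.26 min.
Orbits per sidereal day = 86166 / 6015.6 = 14.324.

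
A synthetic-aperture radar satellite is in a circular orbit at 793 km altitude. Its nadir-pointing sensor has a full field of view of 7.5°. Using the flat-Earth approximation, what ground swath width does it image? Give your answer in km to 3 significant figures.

104 km

Half-angle = 7.5°/2 = 3.75°.
Swath width ≈ 2h·tan(θ/2) = 2 × 793 × tan(3.75°) = 104.0 km.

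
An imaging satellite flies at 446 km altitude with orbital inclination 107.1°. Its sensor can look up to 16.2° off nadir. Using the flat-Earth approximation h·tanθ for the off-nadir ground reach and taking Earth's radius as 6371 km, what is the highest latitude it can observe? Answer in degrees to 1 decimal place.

Retrograde orbit: the ground track reaches ±(180° − i) = ±(180 − 107.1) = ±72.9°.
Sensor half-swath on the ground ≈ 446·tan(16.2°) = 130 km = 1.17° of latitude.
Maximum observable latitude ≈ 72.9 + 1.17 = 74.1°.

74.1°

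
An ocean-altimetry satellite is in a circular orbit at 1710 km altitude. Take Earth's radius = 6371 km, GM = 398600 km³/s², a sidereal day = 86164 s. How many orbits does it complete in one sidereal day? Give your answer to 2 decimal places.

Semi-major axis a = 6371 + 1710 = 8081 km. Period T = 2π√(a³/μ) = 2π√(8081³/398600) = 7229.5 s = 120.49 min.
Orbits per sidereal day = 86164 / 7229.5 = 11.918.

11.92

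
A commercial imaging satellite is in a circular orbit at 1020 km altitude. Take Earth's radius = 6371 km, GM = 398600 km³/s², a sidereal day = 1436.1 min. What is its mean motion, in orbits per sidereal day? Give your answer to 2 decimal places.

13.63

Semi-major axis a = 6371 + 1020 = 7391 km. Period T = 2π√(a³/μ) = 2π√(7391³/398600) = 6323.6 s = 105.39 min.
Orbits per sidereal day = 86166 / 6323.6 = 13.626.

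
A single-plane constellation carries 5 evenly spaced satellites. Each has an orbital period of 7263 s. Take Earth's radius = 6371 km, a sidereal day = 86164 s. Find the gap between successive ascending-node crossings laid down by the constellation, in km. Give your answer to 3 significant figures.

675 km

Single-satellite node shift = (7263.0/86164) × 360° = 30.35°.
With 5 satellites evenly phased, successive equator crossings are 30.35/5 = 6.069° apart.
That is 6.069 × 111.2 = 675 km at the equator.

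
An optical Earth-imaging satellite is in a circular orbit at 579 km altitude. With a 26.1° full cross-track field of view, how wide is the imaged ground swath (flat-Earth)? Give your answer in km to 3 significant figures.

Half-angle = 26.1°/2 = 13.05°.
Swath width ≈ 2h·tan(θ/2) = 2 × 579 × tan(13.05°) = 268.4 km.

268 km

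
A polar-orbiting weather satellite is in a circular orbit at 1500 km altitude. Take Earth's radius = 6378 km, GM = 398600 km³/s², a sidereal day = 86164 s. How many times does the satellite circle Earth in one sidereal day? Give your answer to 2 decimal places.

Semi-major axis a = 6378 + 1500 = 7878 km. Period T = 2π√(a³/μ) = 2π√(7878³/398600) = 6958.8 s = 115.98 min.
Orbits per sidereal day = 86164 / 6958.8 = 12.382.

12.38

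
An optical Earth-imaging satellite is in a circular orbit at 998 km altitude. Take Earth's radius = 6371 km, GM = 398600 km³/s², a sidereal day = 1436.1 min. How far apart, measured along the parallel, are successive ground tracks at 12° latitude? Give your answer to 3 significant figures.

2860 km

Semi-major axis a = 6371 + 998 = 7369 km. Period T = 2π√(a³/μ) = 2π√(7369³/398600) = 6295.4 s = 104.92 min.
Node shift per orbit = (6295.4/86166) × 360° = 26.30°.
Equatorial spacing = 26.30 × 111.2 km/° = 2925 km.
At 12° latitude, spacing = 2925 × cos(12°) = 2861 km.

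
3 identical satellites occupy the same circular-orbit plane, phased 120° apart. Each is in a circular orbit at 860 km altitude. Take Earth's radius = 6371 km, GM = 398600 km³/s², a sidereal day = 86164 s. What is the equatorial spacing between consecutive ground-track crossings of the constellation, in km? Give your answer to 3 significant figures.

Semi-major axis a = 6371 + 860 = 7231 km. Period T = 2π√(a³/μ) = 2π√(7231³/398600) = 6119.4 s = 101.99 min.
Single-satellite node shift = (6119.4/86164) × 360° = 25.57°.
With 3 satellites evenly phased, successive equator crossings are 25.57/3 = 8.522° apart.
That is 8.522 × 111.2 = 948 km at the equator.

948 km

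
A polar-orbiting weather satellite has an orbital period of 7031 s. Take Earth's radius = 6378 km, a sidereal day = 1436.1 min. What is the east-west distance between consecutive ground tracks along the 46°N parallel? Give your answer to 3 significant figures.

2270 km

Node shift per orbit = (7031.0/86166) × 360° = 29.38°.
Equatorial spacing = 29.38 × 111.3 km/° = 3270 km.
At 46° latitude, spacing = 3270 × cos(46°) = 2272 km.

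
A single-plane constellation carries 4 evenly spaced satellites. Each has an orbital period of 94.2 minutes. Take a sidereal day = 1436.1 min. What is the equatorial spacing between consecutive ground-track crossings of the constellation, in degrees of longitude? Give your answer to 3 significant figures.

5.90°

T = 94.2 min = 5652.0 s.
Single-satellite node shift = (5652.0/86166) × 360° = 23.61°.
With 4 satellites evenly phased, successive equator crossings are 23.61/4 = 5.903° apart.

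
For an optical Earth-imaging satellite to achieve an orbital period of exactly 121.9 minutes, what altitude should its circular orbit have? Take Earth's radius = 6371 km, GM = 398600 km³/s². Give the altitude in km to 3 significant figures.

1770 km

T = 121.9 min = 7314.0 s.
From T = 2π√(a³/μ): a = (μ T²/4π²)^(1/3) = (398600 × 7314.0² / 4π²)^(1/3) = 8144 km.
Altitude h = a − R = 8144 − 6371 = 1773 km.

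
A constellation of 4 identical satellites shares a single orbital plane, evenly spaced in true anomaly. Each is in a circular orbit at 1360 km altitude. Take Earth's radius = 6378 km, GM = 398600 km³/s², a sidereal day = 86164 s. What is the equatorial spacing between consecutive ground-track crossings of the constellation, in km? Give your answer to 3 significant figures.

788 km

Semi-major axis a = 6378 + 1360 = 7738 km. Period T = 2π√(a³/μ) = 2π√(7738³/398600) = 6774.1 s = 112.90 min.
Single-satellite node shift = (6774.1/86164) × 360° = 28.30°.
With 4 satellites evenly phased, successive equator crossings are 28.30/4 = 7.076° apart.
That is 7.076 × 111.3 = 788 km at the equator.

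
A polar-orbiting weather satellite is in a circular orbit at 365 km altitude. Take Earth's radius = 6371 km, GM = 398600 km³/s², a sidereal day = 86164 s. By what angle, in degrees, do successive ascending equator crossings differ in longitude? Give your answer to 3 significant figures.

23.0°

Semi-major axis a = 6371 + 365 = 6736 km. Period T = 2π√(a³/μ) = 2π√(6736³/398600) = 5501.9 s = 91.70 min.
During one orbit Earth rotates (5501.9 / 86164) × 360° = 22.99°.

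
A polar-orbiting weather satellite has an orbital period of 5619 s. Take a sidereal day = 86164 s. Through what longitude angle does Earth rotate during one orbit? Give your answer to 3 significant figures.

During one orbit Earth rotates (5619.0 / 86164) × 360° = 23.48°.

23.5°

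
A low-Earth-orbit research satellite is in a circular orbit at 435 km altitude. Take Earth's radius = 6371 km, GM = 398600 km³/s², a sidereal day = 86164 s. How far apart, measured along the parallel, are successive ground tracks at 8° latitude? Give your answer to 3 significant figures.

2570 km

Semi-major axis a = 6371 + 435 = 6806 km. Period T = 2π√(a³/μ) = 2π√(6806³/398600) = 5587.9 s = 93.13 min.
Node shift per orbit = (5587.9/86164) × 360° = 23.35°.
Equatorial spacing = 23.35 × 111.2 km/° = 2596 km.
At 8° latitude, spacing = 2596 × cos(8°) = 2571 km.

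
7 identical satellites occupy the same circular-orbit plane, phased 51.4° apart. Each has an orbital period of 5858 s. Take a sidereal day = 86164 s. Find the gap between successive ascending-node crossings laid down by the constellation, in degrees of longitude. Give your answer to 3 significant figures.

3.50°

Single-satellite node shift = (5858.0/86164) × 360° = 24.48°.
With 7 satellites evenly phased, successive equator crossings are 24.48/7 = 3.496° apart.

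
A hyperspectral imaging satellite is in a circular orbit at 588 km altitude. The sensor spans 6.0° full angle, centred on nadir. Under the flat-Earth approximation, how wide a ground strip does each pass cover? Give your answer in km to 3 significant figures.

61.6 km

Half-angle = 6.0°/2 = 3°.
Swath width ≈ 2h·tan(θ/2) = 2 × 588 × tan(3°) = 61.6 km.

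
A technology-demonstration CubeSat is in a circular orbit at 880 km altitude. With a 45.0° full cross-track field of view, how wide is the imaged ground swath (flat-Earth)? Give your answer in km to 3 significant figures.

729 km

Half-angle = 45.0°/2 = 22.5°.
Swath width ≈ 2h·tan(θ/2) = 2 × 880 × tan(22.5°) = 729.0 km.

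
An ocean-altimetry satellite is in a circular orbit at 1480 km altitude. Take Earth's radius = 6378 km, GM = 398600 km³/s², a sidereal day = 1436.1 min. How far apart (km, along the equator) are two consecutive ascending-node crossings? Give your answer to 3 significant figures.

3220 km

Semi-major axis a = 6378 + 1480 = 7858 km. Period T = 2π√(a³/μ) = 2π√(7858³/398600) = 6932.3 s = 115.54 min.
During one orbit Earth rotates (6932.3 / 86166) × 360° = 28.96°.
At the equator that is 28.96° × (2π·6378/360) km/° = 28.96 × 111.3 = 3224 km.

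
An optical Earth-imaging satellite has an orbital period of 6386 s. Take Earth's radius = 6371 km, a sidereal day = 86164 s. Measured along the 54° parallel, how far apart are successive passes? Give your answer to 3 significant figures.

Node shift per orbit = (6386.0/86164) × 360° = 26.68°.
Equatorial spacing = 26.68 × 111.2 km/° = 2967 km.
At 54° latitude, spacing = 2967 × cos(54°) = 1744 km.

1740 km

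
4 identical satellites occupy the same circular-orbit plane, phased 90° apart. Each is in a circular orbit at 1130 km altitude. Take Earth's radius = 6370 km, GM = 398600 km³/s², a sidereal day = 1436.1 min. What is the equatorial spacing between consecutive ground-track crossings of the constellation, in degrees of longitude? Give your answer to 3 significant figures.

6.75°

Semi-major axis a = 6370 + 1130 = 7500 km. Period T = 2π√(a³/μ) = 2π√(7500³/398600) = 6464.0 s = 107.73 min.
Single-satellite node shift = (6464.0/86166) × 360° = 27.01°.
With 4 satellites evenly phased, successive equator crossings are 27.01/4 = 6.752° apart.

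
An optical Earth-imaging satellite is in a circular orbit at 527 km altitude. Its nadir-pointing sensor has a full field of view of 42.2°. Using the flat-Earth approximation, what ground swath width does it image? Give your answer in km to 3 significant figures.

407 km

Half-angle = 42.2°/2 = 21.1°.
Swath width ≈ 2h·tan(θ/2) = 2 × 527 × tan(21.1°) = 406.7 km.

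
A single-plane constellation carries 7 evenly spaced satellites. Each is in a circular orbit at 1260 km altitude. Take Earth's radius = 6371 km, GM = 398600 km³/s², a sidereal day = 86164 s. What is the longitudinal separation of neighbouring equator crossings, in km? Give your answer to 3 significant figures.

440 km

Semi-major axis a = 6371 + 1260 = 7631 km. Period T = 2π√(a³/μ) = 2π√(7631³/398600) = 6634.1 s = 110.57 min.
Single-satellite node shift = (6634.1/86164) × 360° = 27.72°.
With 7 satellites evenly phased, successive equator crossings are 27.72/7 = 3.960° apart.
That is 3.960 × 111.2 = 440 km at the equator.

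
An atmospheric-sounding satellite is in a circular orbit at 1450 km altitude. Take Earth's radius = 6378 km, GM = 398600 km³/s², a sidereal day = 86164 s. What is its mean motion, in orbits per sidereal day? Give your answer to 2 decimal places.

Semi-major axis a = 6378 + 1450 = 7828 km. Period T = 2π√(a³/μ) = 2π√(7828³/398600) = 6892.7 s = 114.88 min.
Orbits per sidereal day = 86164 / 6892.7 = 12.501.

12.50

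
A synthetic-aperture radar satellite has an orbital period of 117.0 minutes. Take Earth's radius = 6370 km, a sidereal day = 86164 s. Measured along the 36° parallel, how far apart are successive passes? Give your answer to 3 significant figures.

2640 km

T = 117.0 min = 7020.0 s.
Node shift per orbit = (7020.0/86164) × 360° = 29.33°.
Equatorial spacing = 29.33 × 111.2 km/° = 3261 km.
At 36° latitude, spacing = 3261 × cos(36°) = 2638 km.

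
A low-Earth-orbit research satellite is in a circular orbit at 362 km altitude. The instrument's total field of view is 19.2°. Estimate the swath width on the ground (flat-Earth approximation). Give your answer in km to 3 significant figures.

Half-angle = 19.2°/2 = 9.6°.
Swath width ≈ 2h·tan(θ/2) = 2 × 362 × tan(9.6°) = 122.5 km.

122 km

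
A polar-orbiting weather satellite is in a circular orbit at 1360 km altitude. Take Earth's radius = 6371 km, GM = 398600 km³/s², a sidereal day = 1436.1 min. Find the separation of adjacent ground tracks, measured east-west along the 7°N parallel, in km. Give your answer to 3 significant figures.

Semi-major axis a = 6371 + 1360 = 7731 km. Period T = 2π√(a³/μ) = 2π√(7731³/398600) = 6765.0 s = 112.75 min.
Node shift per orbit = (6765.0/86166) × 360° = 28.26°.
Equatorial spacing = 28.26 × 111.2 km/° = 3143 km.
At 7° latitude, spacing = 3143 × cos(7°) = 3119 km.

3120 km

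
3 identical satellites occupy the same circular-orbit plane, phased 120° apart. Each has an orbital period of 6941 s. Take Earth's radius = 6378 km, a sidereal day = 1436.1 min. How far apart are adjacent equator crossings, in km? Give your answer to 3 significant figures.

1080 km

Single-satellite node shift = (6941.0/86166) × 360° = 29.00°.
With 3 satellites evenly phased, successive equator crossings are 29.00/3 = 9.666° apart.
That is 9.666 × 111.3 = 1076 km at the equator.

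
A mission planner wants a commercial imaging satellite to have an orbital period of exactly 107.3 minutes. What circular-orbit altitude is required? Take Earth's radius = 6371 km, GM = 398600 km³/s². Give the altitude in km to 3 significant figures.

T = 107.3 min = 6438.0 s.
From T = 2π√(a³/μ): a = (μ T²/4π²)^(1/3) = (398600 × 6438.0² / 4π²)^(1/3) = 7480 km.
Altitude h = a − R = 7480 − 6371 = 1109 km.

1110 km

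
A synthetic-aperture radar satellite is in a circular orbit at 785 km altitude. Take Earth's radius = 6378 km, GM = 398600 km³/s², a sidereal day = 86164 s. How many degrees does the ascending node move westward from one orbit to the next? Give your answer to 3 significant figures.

25.2°

Semi-major axis a = 6378 + 785 = 7163 km. Period T = 2π√(a³/μ) = 2π√(7163³/398600) = 6033.3 s = 100.55 min.
During one orbit Earth rotates (6033.3 / 86164) × 360° = 25.21°.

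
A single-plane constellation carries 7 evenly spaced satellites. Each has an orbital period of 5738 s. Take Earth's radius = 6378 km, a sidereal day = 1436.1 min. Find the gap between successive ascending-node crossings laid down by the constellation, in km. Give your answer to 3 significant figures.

381 km

Single-satellite node shift = (5738.0/86166) × 360° = 23.97°.
With 7 satellites evenly phased, successive equator crossings are 23.97/7 = 3.425° apart.
That is 3.425 × 111.3 = 381 km at the equator.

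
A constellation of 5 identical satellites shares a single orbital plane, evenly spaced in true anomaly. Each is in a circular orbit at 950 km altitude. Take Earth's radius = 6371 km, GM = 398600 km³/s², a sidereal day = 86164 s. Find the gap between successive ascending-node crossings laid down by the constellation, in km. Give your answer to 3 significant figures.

579 km

Semi-major axis a = 6371 + 950 = 7321 km. Period T = 2π√(a³/μ) = 2π√(7321³/398600) = 6234.0 s = 103.90 min.
Single-satellite node shift = (6234.0/86164) × 360° = 26.05°.
With 5 satellites evenly phased, successive equator crossings are 26.05/5 = 5.209° apart.
That is 5.209 × 111.2 = 579 km at the equator.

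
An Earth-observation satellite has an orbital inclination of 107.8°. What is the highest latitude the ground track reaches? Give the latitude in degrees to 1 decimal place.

72.2°

Retrograde orbit: the ground track reaches ±(180° − i) = ±(180 − 107.8) = ±72.2°.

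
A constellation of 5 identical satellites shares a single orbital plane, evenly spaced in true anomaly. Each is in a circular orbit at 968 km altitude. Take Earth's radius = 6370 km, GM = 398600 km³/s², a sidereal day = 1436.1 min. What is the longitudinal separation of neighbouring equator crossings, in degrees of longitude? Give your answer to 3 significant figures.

5.23°

Semi-major axis a = 6370 + 968 = 7338 km. Period T = 2π√(a³/μ) = 2π√(7338³/398600) = 6255.7 s = 104.26 min.
Single-satellite node shift = (6255.7/86166) × 360° = 26.14°.
With 5 satellites evenly phased, successive equator crossings are 26.14/5 = 5.227° apart.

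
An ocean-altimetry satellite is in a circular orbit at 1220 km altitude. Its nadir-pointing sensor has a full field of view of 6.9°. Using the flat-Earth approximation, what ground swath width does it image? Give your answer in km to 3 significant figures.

147 km

Half-angle = 6.9°/2 = 3.45°.
Swath width ≈ 2h·tan(θ/2) = 2 × 1220 × tan(3.45°) = 147.1 km.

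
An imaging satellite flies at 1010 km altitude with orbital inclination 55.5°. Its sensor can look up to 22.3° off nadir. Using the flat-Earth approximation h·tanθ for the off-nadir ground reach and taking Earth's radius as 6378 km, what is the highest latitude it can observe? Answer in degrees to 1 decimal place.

For a prograde orbit the ground track reaches latitude ±i = ±55.5°.
Sensor half-swath on the ground ≈ 1010·tan(22.3°) = 414 km = 3.72° of latitude.
Maximum observable latitude ≈ 55.5 + 3.72 = 59.2°.

59.2°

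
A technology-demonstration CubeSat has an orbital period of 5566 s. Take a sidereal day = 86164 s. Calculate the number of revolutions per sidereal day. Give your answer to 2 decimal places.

15.48

Orbits per sidereal day = 86164 / 5566.0 = 15.480.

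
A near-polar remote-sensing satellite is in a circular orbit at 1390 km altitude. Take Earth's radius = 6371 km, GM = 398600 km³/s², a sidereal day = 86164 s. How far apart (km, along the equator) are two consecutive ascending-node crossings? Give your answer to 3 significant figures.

Semi-major axis a = 6371 + 1390 = 7761 km. Period T = 2π√(a³/μ) = 2π√(7761³/398600) = 6804.4 s = 113.41 min.
During one orbit Earth rotates (6804.4 / 86164) × 360° = 28.43°.
At the equator that is 28.43° × (2π·6371/360) km/° = 28.43 × 111.2 = 3161 km.

3160 km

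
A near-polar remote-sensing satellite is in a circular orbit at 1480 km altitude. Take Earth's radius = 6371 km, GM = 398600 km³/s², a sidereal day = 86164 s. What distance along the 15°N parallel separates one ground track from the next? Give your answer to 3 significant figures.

3110 km

Semi-major axis a = 6371 + 1480 = 7851 km. Period T = 2π√(a³/μ) = 2π√(7851³/398600) = 6923.1 s = 115.38 min.
Node shift per orbit = (6923.1/86164) × 360° = 28.93°.
Equatorial spacing = 28.93 × 111.2 km/° = 3216 km.
At 15° latitude, spacing = 3216 × cos(15°) = 3107 km.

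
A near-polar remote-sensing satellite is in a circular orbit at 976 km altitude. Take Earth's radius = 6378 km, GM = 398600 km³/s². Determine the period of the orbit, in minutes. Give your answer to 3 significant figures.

Semi-major axis a = 6378 + 976 = 7354 km. Period T = 2π√(a³/μ) = 2π√(7354³/398600) = 6276.2 s = 104.60 min.

105 min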